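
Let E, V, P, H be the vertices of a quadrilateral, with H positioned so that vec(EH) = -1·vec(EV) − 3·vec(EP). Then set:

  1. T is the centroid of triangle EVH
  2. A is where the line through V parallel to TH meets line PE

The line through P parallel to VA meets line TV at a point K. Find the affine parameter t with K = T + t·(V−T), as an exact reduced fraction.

Choose coordinates E = (0, 0), V = (1, 0), P = (0, 1), H = (-1, -3).
1. T is the centroid of triangle EVH ⇒ T = (0, -1)
2. A is where the line through V parallel to TH meets line PE ⇒ A = (0, -2)
through P parallel to VA: direction (-1, -2); meets TV at K = (-2, -3)
K = T + t·(V−T) with t = -2

t = -2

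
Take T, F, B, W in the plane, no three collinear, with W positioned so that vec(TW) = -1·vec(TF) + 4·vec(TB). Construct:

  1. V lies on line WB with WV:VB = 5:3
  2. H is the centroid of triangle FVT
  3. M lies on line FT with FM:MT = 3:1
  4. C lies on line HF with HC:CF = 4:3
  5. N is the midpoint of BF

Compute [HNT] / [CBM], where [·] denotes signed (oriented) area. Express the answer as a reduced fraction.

[HNT]:[CBM] = -56/109

Choose coordinates T = (0, 0), F = (1, 0), B = (0, 1), W = (-1, 4).
1. V lies on line WB with WV:VB = 5:3 ⇒ V = (-3/8, 17/8)
2. H is the centroid of triangle FVT ⇒ H = (5/24, 17/24)
3. M lies on line FT with FM:MT = 3:1 ⇒ M = (1/4, 0)
4. C lies on line HF with HC:CF = 4:3 ⇒ C = (37/56, 17/56)
5. N is the midpoint of BF ⇒ N = (1/2, 1/2)
2·[HNT] = -1/4, 2·[CBM] = 109/224
[HNT]:[CBM] = -1/4:109/224 = -56/109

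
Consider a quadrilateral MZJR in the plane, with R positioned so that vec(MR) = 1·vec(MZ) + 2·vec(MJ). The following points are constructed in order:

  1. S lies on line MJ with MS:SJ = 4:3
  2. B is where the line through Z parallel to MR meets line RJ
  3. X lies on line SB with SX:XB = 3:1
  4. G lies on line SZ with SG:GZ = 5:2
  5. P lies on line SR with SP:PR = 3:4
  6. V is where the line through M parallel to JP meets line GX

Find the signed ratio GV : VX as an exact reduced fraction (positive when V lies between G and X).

GV:VX = 4/61

Choose coordinates M = (0, 0), Z = (1, 0), J = (0, 1), R = (1, 2).
1. S lies on line MJ with MS:SJ = 4:3 ⇒ S = (0, 4/7)
2. B is where the line through Z parallel to MR meets line RJ ⇒ B = (3, 4)
3. X lies on line SB with SX:XB = 3:1 ⇒ X = (9/4, 22/7)
4. G lies on line SZ with SG:GZ = 5:2 ⇒ G = (5/7, 8/49)
5. P lies on line SR with SP:PR = 3:4 ⇒ P = (3/7, 58/49)
6. V is where the line through M parallel to JP meets line GX ⇒ V = (368/455, 1104/3185)
V = G + t·(X−G) with t = 4/65, so GV:VX = t:(1−t) = 4/65:61/65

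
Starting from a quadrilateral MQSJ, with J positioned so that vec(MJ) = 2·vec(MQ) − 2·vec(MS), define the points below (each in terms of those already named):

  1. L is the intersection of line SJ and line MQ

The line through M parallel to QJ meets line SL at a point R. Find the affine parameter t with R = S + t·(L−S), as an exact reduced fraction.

Set M = (0, 0), Q = (1, 0), S = (0, 1), J = (2, -2); any affine frame gives the same invariant.
1. L is the intersection of line SJ and line MQ ⇒ L = (2/3, 0)
through M parallel to QJ: direction (1, -2); meets SL at R = (-2, 4)
R = S + t·(L−S) with t = -3

t = -3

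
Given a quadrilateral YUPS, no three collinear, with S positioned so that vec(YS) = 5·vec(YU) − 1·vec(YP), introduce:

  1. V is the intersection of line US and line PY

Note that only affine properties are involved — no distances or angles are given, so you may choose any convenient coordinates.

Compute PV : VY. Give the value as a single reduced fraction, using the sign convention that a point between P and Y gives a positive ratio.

Choose coordinates Y = (0, 0), U = (1, 0), P = (0, 1), S = (5, -1).
1. V is the intersection of line US and line PY ⇒ V = (0, 1/4)
V = P + t·(Y−P) with t = 3/4, so PV:VY = t:(1−t) = 3/4:1/4

PV:VY = 3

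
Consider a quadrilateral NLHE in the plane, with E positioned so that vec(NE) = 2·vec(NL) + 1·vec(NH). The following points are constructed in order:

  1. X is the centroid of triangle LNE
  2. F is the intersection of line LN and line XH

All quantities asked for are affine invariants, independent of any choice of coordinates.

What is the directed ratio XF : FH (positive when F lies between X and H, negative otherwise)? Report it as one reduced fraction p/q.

XF:FH = -1/3

Set N = (0, 0), L = (1, 0), H = (0, 1), E = (2, 1); any affine frame gives the same invariant.
1. X is the centroid of triangle LNE ⇒ X = (1, 1/3)
2. F is the intersection of line LN and line XH ⇒ F = (3/2, 0)
F = X + t·(H−X) with t = -1/2, so XF:FH = t:(1−t) = -1/2:3/2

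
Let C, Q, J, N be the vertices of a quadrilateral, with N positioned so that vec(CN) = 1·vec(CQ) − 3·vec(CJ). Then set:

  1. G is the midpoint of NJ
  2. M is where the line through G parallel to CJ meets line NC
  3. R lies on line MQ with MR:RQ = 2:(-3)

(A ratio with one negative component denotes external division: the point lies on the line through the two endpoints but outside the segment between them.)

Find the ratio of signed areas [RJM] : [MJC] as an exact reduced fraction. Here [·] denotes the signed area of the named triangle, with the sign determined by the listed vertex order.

[RJM]:[MJC] = -8

Assign C = (0, 0), Q = (1, 0), J = (0, 1), N = (1, -3) — the answer is frame-independent, so this choice is without loss of generality.
1. G is the midpoint of NJ ⇒ G = (1/2, -1)
2. M is where the line through G parallel to CJ meets line NC ⇒ M = (1/2, -3/2)
3. R lies on line MQ with MR:RQ = 2:(-3) ⇒ R = (-1/2, -9/2)
2·[RJM] = -4, 2·[MJC] = 1/2
[RJM]:[MJC] = -4:1/2 = -8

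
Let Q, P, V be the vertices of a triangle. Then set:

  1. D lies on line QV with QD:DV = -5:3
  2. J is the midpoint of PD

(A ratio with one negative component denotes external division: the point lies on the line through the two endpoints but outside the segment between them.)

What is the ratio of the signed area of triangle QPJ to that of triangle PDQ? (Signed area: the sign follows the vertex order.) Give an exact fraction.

Set Q = (0, 0), P = (1, 0), V = (0, 1); any affine frame gives the same invariant.
1. D lies on line QV with QD:DV = -5:3 ⇒ D = (0, 5/2)
2. J is the midpoint of PD ⇒ J = (1/2, 5/4)
2·[QPJ] = 5/4, 2·[PDQ] = 5/2
[QPJ]:[PDQ] = 5/4:5/2 = 1/2

[QPJ]:[PDQ] = 1/2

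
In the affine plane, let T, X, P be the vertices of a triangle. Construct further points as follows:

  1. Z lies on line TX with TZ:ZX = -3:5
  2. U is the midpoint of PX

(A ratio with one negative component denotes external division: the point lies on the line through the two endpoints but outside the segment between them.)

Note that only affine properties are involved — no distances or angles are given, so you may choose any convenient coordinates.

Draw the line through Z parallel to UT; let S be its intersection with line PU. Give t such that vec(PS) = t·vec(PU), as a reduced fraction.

t = -1/2

Assign T = (0, 0), X = (1, 0), P = (0, 1) — the answer is frame-independent, so this choice is without loss of generality.
1. Z lies on line TX with TZ:ZX = -3:5 ⇒ Z = (-3/2, 0)
2. U is the midpoint of PX ⇒ U = (1/2, 1/2)
through Z parallel to UT: direction (-1/2, -1/2); meets PU at S = (-1/4, 5/4)
S = P + t·(U−P) with t = -1/2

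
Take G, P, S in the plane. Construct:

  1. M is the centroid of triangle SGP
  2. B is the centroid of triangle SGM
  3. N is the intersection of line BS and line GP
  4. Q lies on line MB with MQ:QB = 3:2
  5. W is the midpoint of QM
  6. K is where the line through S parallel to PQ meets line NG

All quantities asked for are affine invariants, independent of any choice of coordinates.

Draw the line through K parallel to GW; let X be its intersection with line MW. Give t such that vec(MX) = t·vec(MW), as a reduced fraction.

t = -21

Work in coordinates with G = (0, 0), P = (1, 0), S = (0, 1).
1. M is the centroid of triangle SGP ⇒ M = (1/3, 1/3)
2. B is the centroid of triangle SGM ⇒ B = (1/9, 4/9)
3. N is the intersection of line BS and line GP ⇒ N = (1/5, 0)
4. Q lies on line MB with MQ:QB = 3:2 ⇒ Q = (1/5, 2/5)
5. W is the midpoint of QM ⇒ W = (4/15, 11/30)
6. K is where the line through S parallel to PQ meets line NG ⇒ K = (2, 0)
through K parallel to GW: direction (4/15, 11/30); meets MW at X = (26/15, -11/30)
X = M + t·(W−M) with t = -21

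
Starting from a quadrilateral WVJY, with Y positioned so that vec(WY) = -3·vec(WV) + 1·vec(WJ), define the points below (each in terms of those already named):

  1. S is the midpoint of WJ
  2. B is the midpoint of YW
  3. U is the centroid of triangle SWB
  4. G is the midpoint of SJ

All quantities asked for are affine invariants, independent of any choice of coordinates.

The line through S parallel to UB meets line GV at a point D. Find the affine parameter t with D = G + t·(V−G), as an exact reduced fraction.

t = 3/7

Assign W = (0, 0), V = (1, 0), J = (0, 1), Y = (-3, 1) — the answer is frame-independent, so this choice is without loss of generality.
1. S is the midpoint of WJ ⇒ S = (0, 1/2)
2. B is the midpoint of YW ⇒ B = (-3/2, 1/2)
3. U is the centroid of triangle SWB ⇒ U = (-1/2, 1/3)
4. G is the midpoint of SJ ⇒ G = (0, 3/4)
through S parallel to UB: direction (-1, 1/6); meets GV at D = (3/7, 3/7)
D = G + t·(V−G) with t = 3/7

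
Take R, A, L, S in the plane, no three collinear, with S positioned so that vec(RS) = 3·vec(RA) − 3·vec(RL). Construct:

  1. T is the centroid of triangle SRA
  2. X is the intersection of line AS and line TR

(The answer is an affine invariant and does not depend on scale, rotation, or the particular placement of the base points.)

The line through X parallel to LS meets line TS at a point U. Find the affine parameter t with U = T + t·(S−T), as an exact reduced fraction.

t = 7/4

Set R = (0, 0), A = (1, 0), L = (0, 1), S = (3, -3); any affine frame gives the same invariant.
1. T is the centroid of triangle SRA ⇒ T = (4/3, -1)
2. X is the intersection of line AS and line TR ⇒ X = (2, -3/2)
through X parallel to LS: direction (3, -4); meets TS at U = (17/4, -9/2)
U = T + t·(S−T) with t = 7/4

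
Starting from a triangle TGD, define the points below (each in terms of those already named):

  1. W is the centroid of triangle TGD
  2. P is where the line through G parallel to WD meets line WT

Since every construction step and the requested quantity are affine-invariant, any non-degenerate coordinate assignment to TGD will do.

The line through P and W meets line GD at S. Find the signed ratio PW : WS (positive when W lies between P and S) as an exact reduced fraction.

Choose coordinates T = (0, 0), G = (1, 0), D = (0, 1).
1. W is the centroid of triangle TGD ⇒ W = (1/3, 1/3)
2. P is where the line through G parallel to WD meets line WT ⇒ P = (2/3, 2/3)
line PW meets GD at S = (1/2, 1/2)
W = P + t·(S−P) with t = 2, so PW:WS = 2:-1

PW:WS = -2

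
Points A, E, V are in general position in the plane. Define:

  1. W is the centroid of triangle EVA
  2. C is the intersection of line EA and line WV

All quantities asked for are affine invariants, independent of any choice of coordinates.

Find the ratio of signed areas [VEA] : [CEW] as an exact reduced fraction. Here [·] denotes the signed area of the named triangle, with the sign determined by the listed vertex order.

[VEA]:[CEW] = -6

Assign A = (0, 0), E = (1, 0), V = (0, 1) — the answer is frame-independent, so this choice is without loss of generality.
1. W is the centroid of triangle EVA ⇒ W = (1/3, 1/3)
2. C is the intersection of line EA and line WV ⇒ C = (1/2, 0)
2·[VEA] = -1, 2·[CEW] = 1/6
[VEA]:[CEW] = -1:1/6 = -6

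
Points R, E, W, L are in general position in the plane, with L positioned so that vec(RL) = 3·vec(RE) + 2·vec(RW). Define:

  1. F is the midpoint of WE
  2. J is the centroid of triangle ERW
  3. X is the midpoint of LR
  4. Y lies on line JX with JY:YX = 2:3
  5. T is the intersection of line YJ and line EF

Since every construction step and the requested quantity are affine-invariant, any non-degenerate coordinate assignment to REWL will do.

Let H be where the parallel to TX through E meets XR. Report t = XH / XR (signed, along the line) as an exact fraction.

t = 5

Set R = (0, 0), E = (1, 0), W = (0, 1), L = (3, 2); any affine frame gives the same invariant.
1. F is the midpoint of WE ⇒ F = (1/2, 1/2)
2. J is the centroid of triangle ERW ⇒ J = (1/3, 1/3)
3. X is the midpoint of LR ⇒ X = (3/2, 1)
4. Y lies on line JX with JY:YX = 2:3 ⇒ Y = (4/5, 3/5)
5. T is the intersection of line YJ and line EF ⇒ T = (6/11, 5/11)
through E parallel to TX: direction (21/22, 6/11); meets XR at H = (-6, -4)
H = X + t·(R−X) with t = 5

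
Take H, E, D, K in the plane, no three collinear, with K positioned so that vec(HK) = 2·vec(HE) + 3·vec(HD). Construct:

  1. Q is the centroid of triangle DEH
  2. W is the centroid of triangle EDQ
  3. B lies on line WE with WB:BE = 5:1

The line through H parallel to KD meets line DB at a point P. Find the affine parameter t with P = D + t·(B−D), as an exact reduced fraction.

t = 6/11

Choose coordinates H = (0, 0), E = (1, 0), D = (0, 1), K = (2, 3).
1. Q is the centroid of triangle DEH ⇒ Q = (1/3, 1/3)
2. W is the centroid of triangle EDQ ⇒ W = (4/9, 4/9)
3. B lies on line WE with WB:BE = 5:1 ⇒ B = (49/54, 2/27)
through H parallel to KD: direction (-2, -2); meets DB at P = (49/99, 49/99)
P = D + t·(B−D) with t = 6/11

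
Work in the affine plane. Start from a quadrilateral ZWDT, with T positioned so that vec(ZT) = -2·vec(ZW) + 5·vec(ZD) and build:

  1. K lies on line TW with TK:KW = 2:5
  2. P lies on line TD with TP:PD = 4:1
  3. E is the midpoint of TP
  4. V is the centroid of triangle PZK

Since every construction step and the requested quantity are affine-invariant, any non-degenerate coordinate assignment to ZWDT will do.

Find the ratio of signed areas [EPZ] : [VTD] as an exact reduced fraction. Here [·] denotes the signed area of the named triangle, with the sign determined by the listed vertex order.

[EPZ]:[VTD] = 42/25

Choose coordinates Z = (0, 0), W = (1, 0), D = (0, 1), T = (-2, 5).
1. K lies on line TW with TK:KW = 2:5 ⇒ K = (-8/7, 25/7)
2. P lies on line TD with TP:PD = 4:1 ⇒ P = (-2/5, 9/5)
3. E is the midpoint of TP ⇒ E = (-6/5, 17/5)
4. V is the centroid of triangle PZK ⇒ V = (-18/35, 188/105)
2·[EPZ] = -4/5, 2·[VTD] = -10/21
[EPZ]:[VTD] = -4/5:-10/21 = 42/25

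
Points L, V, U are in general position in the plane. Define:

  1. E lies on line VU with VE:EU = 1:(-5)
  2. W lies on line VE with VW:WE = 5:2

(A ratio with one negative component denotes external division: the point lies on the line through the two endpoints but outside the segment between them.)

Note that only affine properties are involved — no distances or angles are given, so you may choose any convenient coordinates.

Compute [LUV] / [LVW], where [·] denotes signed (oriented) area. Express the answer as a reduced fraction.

Set L = (0, 0), V = (1, 0), U = (0, 1); any affine frame gives the same invariant.
1. E lies on line VU with VE:EU = 1:(-5) ⇒ E = (5/4, -1/4)
2. W lies on line VE with VW:WE = 5:2 ⇒ W = (33/28, -5/28)
2·[LUV] = -1, 2·[LVW] = -5/28
[LUV]:[LVW] = -1:-5/28 = 28/5

[LUV]:[LVW] = 28/5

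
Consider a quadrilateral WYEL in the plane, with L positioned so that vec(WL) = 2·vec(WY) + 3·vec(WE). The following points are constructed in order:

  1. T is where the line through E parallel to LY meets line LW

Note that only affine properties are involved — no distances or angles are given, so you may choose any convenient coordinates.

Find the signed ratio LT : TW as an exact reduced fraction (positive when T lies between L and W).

LT:TW = -4

Set W = (0, 0), Y = (1, 0), E = (0, 1), L = (2, 3); any affine frame gives the same invariant.
1. T is where the line through E parallel to LY meets line LW ⇒ T = (-2/3, -1)
T = L + t·(W−L) with t = 4/3, so LT:TW = t:(1−t) = 4/3:-1/3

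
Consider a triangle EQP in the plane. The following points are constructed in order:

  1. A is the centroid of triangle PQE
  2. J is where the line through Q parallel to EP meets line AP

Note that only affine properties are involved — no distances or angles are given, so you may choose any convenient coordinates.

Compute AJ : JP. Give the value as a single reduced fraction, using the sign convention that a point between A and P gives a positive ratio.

Assign E = (0, 0), Q = (1, 0), P = (0, 1) — the answer is frame-independent, so this choice is without loss of generality.
1. A is the centroid of triangle PQE ⇒ A = (1/3, 1/3)
2. J is where the line through Q parallel to EP meets line AP ⇒ J = (1, -1)
J = A + t·(P−A) with t = -2, so AJ:JP = t:(1−t) = -2:3

AJ:JP = -2/3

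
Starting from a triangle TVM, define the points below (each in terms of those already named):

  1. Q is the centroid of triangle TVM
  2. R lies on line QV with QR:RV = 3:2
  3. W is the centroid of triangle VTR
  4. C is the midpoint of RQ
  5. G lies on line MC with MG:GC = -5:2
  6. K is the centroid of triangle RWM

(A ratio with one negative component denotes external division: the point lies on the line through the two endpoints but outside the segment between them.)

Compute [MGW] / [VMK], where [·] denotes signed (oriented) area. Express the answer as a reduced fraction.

Assign T = (0, 0), V = (1, 0), M = (0, 1) — the answer is frame-independent, so this choice is without loss of generality.
1. Q is the centroid of triangle TVM ⇒ Q = (1/3, 1/3)
2. R lies on line QV with QR:RV = 3:2 ⇒ R = (11/15, 2/15)
3. W is the centroid of triangle VTR ⇒ W = (26/45, 2/45)
4. C is the midpoint of RQ ⇒ C = (8/15, 7/30)
5. G lies on line MC with MG:GC = -5:2 ⇒ G = (8/9, -5/18)
6. K is the centroid of triangle RWM ⇒ K = (59/135, 53/135)
2·[MGW] = -1/9, 2·[VMK] = 23/135
[MGW]:[VMK] = -1/9:23/135 = -15/23

[MGW]:[VMK] = -15/23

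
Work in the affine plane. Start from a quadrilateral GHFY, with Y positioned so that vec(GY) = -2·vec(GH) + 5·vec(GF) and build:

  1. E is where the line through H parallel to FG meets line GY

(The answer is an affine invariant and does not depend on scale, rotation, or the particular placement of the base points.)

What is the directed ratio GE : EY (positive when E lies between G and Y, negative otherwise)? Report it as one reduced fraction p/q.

GE:EY = -1/3

Assign G = (0, 0), H = (1, 0), F = (0, 1), Y = (-2, 5) — the answer is frame-independent, so this choice is without loss of generality.
1. E is where the line through H parallel to FG meets line GY ⇒ E = (1, -5/2)
E = G + t·(Y−G) with t = -1/2, so GE:EY = t:(1−t) = -1/2:3/2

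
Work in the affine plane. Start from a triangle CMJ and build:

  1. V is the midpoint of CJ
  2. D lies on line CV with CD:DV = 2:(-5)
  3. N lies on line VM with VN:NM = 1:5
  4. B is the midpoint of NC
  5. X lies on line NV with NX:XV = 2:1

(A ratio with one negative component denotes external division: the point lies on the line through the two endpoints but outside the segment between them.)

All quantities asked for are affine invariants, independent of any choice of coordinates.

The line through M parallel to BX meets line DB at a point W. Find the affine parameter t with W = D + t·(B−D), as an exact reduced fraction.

Choose coordinates C = (0, 0), M = (1, 0), J = (0, 1).
1. V is the midpoint of CJ ⇒ V = (0, 1/2)
2. D lies on line CV with CD:DV = 2:(-5) ⇒ D = (0, -1/3)
3. N lies on line VM with VN:NM = 1:5 ⇒ N = (1/6, 5/12)
4. B is the midpoint of NC ⇒ B = (1/12, 5/24)
5. X lies on line NV with NX:XV = 2:1 ⇒ X = (1/18, 17/36)
through M parallel to BX: direction (-1/36, 19/72); meets DB at W = (59/96, 703/192)
W = D + t·(B−D) with t = 59/8

t = 59/8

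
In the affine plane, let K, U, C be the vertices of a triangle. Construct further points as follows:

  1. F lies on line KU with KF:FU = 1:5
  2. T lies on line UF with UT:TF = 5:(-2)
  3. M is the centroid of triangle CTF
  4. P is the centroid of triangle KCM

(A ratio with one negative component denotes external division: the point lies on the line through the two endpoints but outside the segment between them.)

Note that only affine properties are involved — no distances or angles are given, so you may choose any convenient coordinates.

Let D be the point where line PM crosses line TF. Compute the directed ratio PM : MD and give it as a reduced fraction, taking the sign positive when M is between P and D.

PM:MD = 1/3

Assign K = (0, 0), U = (1, 0), C = (0, 1) — the answer is frame-independent, so this choice is without loss of generality.
1. F lies on line KU with KF:FU = 1:5 ⇒ F = (1/6, 0)
2. T lies on line UF with UT:TF = 5:(-2) ⇒ T = (-7/18, 0)
3. M is the centroid of triangle CTF ⇒ M = (-2/27, 1/3)
4. P is the centroid of triangle KCM ⇒ P = (-2/81, 4/9)
line PM meets TF at D = (-2/9, 0)
M = P + t·(D−P) with t = 1/4, so PM:MD = 1/4:3/4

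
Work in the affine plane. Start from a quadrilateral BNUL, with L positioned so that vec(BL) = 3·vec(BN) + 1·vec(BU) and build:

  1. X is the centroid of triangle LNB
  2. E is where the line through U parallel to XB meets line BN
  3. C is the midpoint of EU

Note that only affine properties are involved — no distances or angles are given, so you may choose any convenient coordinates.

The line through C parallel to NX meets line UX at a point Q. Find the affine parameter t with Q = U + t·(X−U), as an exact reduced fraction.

t = -3/4

Choose coordinates B = (0, 0), N = (1, 0), U = (0, 1), L = (3, 1).
1. X is the centroid of triangle LNB ⇒ X = (4/3, 1/3)
2. E is where the line through U parallel to XB meets line BN ⇒ E = (-4, 0)
3. C is the midpoint of EU ⇒ C = (-2, 1/2)
through C parallel to NX: direction (1/3, 1/3); meets UX at Q = (-1, 3/2)
Q = U + t·(X−U) with t = -3/4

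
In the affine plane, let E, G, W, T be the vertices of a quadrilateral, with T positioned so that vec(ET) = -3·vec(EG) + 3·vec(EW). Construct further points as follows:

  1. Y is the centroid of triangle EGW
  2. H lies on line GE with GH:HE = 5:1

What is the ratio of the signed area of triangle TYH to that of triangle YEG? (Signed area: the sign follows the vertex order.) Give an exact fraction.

Set E = (0, 0), G = (1, 0), W = (0, 1), T = (-3, 3); any affine frame gives the same invariant.
1. Y is the centroid of triangle EGW ⇒ Y = (1/3, 1/3)
2. H lies on line GE with GH:HE = 5:1 ⇒ H = (1/6, 0)
2·[TYH] = -14/9, 2·[YEG] = 1/3
[TYH]:[YEG] = -14/9:1/3 = -14/3

[TYH]:[YEG] = -14/3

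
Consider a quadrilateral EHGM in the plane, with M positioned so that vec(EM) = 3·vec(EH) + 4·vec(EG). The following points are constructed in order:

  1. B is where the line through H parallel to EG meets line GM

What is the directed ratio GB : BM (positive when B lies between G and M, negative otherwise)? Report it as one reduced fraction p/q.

GB:BM = 1/2

Assign E = (0, 0), H = (1, 0), G = (0, 1), M = (3, 4) — the answer is frame-independent, so this choice is without loss of generality.
1. B is where the line through H parallel to EG meets line GM ⇒ B = (1, 2)
B = G + t·(M−G) with t = 1/3, so GB:BM = t:(1−t) = 1/3:2/3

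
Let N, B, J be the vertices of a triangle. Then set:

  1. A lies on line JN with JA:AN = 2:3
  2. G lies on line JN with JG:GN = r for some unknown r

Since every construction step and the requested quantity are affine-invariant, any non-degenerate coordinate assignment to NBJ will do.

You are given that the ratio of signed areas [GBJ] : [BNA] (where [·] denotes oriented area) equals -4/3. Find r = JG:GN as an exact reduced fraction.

r = 4

Assign N = (0, 0), B = (1, 0), J = (0, 1) — the answer is frame-independent, so this choice is without loss of generality.
1. A lies on line JN with JA:AN = 2:3 ⇒ A = (0, 3/5)
2. With JG:GN = r, write λ = r/(r+1) so G = J + λ·(N−J); G is affine-linear in λ
Every point depending on G is an affine combination of G and λ-independent points, so each such coordinate is linear in λ; the λ² term in each signed area is a multiple of (N−J)×(N−J) = 0, so 2·[GBJ] and 2·[BNA] are each linear in λ. Evaluating at λ=0 and λ=1:
  2·[GBJ] = λ,   2·[BNA] = -3/5
So [GBJ]:[BNA] = (λ) / (-3/5). Setting this equal to -4/3:
  λ = -4/3·(-3/5)  ⇒  λ = 4/5
Then r = λ/(1−λ) = (4/5)/(1/5) = 4. Check: with r = 4, G = (0, 1/5) and [GBJ]:[BNA] = -4/3 as required.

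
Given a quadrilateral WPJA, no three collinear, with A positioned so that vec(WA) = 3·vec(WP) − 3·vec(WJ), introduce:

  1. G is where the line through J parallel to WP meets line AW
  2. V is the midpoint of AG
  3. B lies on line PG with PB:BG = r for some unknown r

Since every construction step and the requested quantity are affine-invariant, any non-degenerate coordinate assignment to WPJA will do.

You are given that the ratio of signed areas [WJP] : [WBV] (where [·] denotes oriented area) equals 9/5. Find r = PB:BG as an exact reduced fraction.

r = 4/5

Choose coordinates W = (0, 0), P = (1, 0), J = (0, 1), A = (3, -3).
1. G is where the line through J parallel to WP meets line AW ⇒ G = (-1, 1)
2. V is the midpoint of AG ⇒ V = (1, -1)
3. With PB:BG = r, write λ = r/(r+1) so B = P + λ·(G−P); B is affine-linear in λ
Every point depending on B is an affine combination of B and λ-independent points, so each such coordinate is linear in λ; the λ² term in each signed area is a multiple of (G−P)×(G−P) = 0, so 2·[WJP] and 2·[WBV] are each linear in λ. Evaluating at λ=0 and λ=1:
  2·[WJP] = -1,   2·[WBV] = λ − 1
So [WJP]:[WBV] = (-1) / (λ − 1). Setting this equal to 9/5:
  -1 = 9/5·(λ − 1)  ⇒  λ = 4/9
Then r = λ/(1−λ) = (4/9)/(5/9) = 4/5. Check: with r = 4/5, B = (1/9, 4/9) and [WJP]:[WBV] = 9/5 as required.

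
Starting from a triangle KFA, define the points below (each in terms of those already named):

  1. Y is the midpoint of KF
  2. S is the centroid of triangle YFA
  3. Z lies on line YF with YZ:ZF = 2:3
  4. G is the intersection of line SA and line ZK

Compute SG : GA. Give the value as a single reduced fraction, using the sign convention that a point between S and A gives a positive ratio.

SG:GA = -1/3

Work in coordinates with K = (0, 0), F = (1, 0), A = (0, 1).
1. Y is the midpoint of KF ⇒ Y = (1/2, 0)
2. S is the centroid of triangle YFA ⇒ S = (1/2, 1/3)
3. Z lies on line YF with YZ:ZF = 2:3 ⇒ Z = (7/10, 0)
4. G is the intersection of line SA and line ZK ⇒ G = (3/4, 0)
G = S + t·(A−S) with t = -1/2, so SG:GA = t:(1−t) = -1/2:3/2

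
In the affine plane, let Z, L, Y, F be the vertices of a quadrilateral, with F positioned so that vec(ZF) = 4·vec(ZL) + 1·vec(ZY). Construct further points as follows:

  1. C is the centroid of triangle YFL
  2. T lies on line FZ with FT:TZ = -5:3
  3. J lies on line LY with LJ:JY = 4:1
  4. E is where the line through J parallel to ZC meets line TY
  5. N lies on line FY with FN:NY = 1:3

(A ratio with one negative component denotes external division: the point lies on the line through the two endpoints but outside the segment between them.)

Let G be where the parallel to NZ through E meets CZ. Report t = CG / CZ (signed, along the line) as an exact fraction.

Work in coordinates with Z = (0, 0), L = (1, 0), Y = (0, 1), F = (4, 1).
1. C is the centroid of triangle YFL ⇒ C = (5/3, 2/3)
2. T lies on line FZ with FT:TZ = -5:3 ⇒ T = (-6, -3/2)
3. J lies on line LY with LJ:JY = 4:1 ⇒ J = (1/5, 4/5)
4. E is where the line through J parallel to ZC meets line TY ⇒ E = (-84/5, -6)
5. N lies on line FY with FN:NY = 1:3 ⇒ N = (3, 1)
through E parallel to NZ: direction (-3, -1); meets CZ at G = (-6, -12/5)
G = C + t·(Z−C) with t = 23/5

t = 23/5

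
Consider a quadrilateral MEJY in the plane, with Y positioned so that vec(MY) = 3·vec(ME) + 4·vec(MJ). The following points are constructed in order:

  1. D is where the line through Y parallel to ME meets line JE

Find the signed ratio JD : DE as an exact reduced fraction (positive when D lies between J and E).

JD:DE = -3/4

Choose coordinates M = (0, 0), E = (1, 0), J = (0, 1), Y = (3, 4).
1. D is where the line through Y parallel to ME meets line JE ⇒ D = (-3, 4)
D = J + t·(E−J) with t = -3, so JD:DE = t:(1−t) = -3:4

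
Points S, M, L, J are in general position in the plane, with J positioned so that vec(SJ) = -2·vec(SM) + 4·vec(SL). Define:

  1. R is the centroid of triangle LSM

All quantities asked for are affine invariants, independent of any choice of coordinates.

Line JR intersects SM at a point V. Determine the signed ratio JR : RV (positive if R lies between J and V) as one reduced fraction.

JR:RV = 11

Assign S = (0, 0), M = (1, 0), L = (0, 1), J = (-2, 4) — the answer is frame-independent, so this choice is without loss of generality.
1. R is the centroid of triangle LSM ⇒ R = (1/3, 1/3)
line JR meets SM at V = (6/11, 0)
R = J + t·(V−J) with t = 11/12, so JR:RV = 11/12:1/12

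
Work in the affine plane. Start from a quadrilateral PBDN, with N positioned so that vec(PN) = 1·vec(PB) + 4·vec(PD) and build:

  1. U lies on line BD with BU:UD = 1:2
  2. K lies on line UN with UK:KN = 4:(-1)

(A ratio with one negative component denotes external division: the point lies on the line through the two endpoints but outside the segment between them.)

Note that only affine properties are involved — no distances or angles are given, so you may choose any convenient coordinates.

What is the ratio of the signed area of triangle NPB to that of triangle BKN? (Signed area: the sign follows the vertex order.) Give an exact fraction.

Assign P = (0, 0), B = (1, 0), D = (0, 1), N = (1, 4) — the answer is frame-independent, so this choice is without loss of generality.
1. U lies on line BD with BU:UD = 1:2 ⇒ U = (2/3, 1/3)
2. K lies on line UN with UK:KN = 4:(-1) ⇒ K = (10/9, 47/9)
2·[NPB] = 4, 2·[BKN] = 4/9
[NPB]:[BKN] = 4:4/9 = 9

[NPB]:[BKN] = 9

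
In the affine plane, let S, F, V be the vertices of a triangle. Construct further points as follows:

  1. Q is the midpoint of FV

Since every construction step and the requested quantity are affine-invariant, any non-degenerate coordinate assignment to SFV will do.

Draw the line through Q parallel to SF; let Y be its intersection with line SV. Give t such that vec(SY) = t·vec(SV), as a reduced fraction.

Set S = (0, 0), F = (1, 0), V = (0, 1); any affine frame gives the same invariant.
1. Q is the midpoint of FV ⇒ Q = (1/2, 1/2)
through Q parallel to SF: direction (1, 0); meets SV at Y = (0, 1/2)
Y = S + t·(V−S) with t = 1/2

t = 1/2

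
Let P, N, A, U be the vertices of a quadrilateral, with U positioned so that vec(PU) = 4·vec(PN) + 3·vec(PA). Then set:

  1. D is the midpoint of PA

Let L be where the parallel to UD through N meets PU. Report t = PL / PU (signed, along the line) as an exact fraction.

t = -5/4

Assign P = (0, 0), N = (1, 0), A = (0, 1), U = (4, 3) — the answer is frame-independent, so this choice is without loss of generality.
1. D is the midpoint of PA ⇒ D = (0, 1/2)
through N parallel to UD: direction (-4, -5/2); meets PU at L = (-5, -15/4)
L = P + t·(U−P) with t = -5/4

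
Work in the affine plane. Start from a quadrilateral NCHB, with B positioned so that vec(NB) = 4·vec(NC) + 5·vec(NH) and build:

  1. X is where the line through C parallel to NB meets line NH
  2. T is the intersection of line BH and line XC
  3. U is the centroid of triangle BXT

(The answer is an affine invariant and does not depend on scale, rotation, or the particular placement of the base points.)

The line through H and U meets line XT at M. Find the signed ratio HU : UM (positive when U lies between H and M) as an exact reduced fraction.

HU:UM = 22/5

Work in coordinates with N = (0, 0), C = (1, 0), H = (0, 1), B = (4, 5).
1. X is where the line through C parallel to NB meets line NH ⇒ X = (0, -5/4)
2. T is the intersection of line BH and line XC ⇒ T = (9, 10)
3. U is the centroid of triangle BXT ⇒ U = (13/3, 55/12)
line HU meets XT at M = (117/22, 475/88)
U = H + t·(M−H) with t = 22/27, so HU:UM = 22/27:5/27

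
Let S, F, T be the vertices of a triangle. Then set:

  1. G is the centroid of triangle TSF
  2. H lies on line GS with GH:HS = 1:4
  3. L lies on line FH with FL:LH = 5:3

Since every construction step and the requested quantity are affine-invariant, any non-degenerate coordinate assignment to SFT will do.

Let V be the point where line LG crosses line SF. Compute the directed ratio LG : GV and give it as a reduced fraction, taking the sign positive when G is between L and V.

Choose coordinates S = (0, 0), F = (1, 0), T = (0, 1).
1. G is the centroid of triangle TSF ⇒ G = (1/3, 1/3)
2. H lies on line GS with GH:HS = 1:4 ⇒ H = (4/15, 4/15)
3. L lies on line FH with FL:LH = 5:3 ⇒ L = (13/24, 1/6)
line LG meets SF at V = (3/4, 0)
G = L + t·(V−L) with t = -1, so LG:GV = -1:2

LG:GV = -1/2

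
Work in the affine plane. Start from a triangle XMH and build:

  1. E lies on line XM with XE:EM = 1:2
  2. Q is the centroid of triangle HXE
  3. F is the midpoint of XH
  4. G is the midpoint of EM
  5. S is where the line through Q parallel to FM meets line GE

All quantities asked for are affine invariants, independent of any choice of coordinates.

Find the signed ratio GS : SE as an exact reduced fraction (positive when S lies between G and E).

Assign X = (0, 0), M = (1, 0), H = (0, 1) — the answer is frame-independent, so this choice is without loss of generality.
1. E lies on line XM with XE:EM = 1:2 ⇒ E = (1/3, 0)
2. Q is the centroid of triangle HXE ⇒ Q = (1/9, 1/3)
3. F is the midpoint of XH ⇒ F = (0, 1/2)
4. G is the midpoint of EM ⇒ G = (2/3, 0)
5. S is where the line through Q parallel to FM meets line GE ⇒ S = (7/9, 0)
S = G + t·(E−G) with t = -1/3, so GS:SE = t:(1−t) = -1/3:4/3

GS:SE = -1/4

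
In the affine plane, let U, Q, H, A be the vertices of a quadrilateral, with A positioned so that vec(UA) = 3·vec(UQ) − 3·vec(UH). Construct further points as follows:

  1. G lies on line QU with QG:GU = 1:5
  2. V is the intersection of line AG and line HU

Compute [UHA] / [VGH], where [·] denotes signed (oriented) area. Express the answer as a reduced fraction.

Assign U = (0, 0), Q = (1, 0), H = (0, 1), A = (3, -3) — the answer is frame-independent, so this choice is without loss of generality.
1. G lies on line QU with QG:GU = 1:5 ⇒ G = (5/6, 0)
2. V is the intersection of line AG and line HU ⇒ V = (0, 15/13)
2·[UHA] = -3, 2·[VGH] = -5/39
[UHA]:[VGH] = -3:-5/39 = 117/5

[UHA]:[VGH] = 117/5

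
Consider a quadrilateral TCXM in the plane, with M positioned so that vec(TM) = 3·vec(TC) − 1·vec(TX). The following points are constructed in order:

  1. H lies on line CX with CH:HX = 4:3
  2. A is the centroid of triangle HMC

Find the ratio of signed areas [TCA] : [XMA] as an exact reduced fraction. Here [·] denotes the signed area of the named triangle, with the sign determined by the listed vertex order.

[TCA]:[XMA] = 3/10

Work in coordinates with T = (0, 0), C = (1, 0), X = (0, 1), M = (3, -1).
1. H lies on line CX with CH:HX = 4:3 ⇒ H = (3/7, 4/7)
2. A is the centroid of triangle HMC ⇒ A = (31/21, -1/7)
2·[TCA] = -1/7, 2·[XMA] = -10/21
[TCA]:[XMA] = -1/7:-10/21 = 3/10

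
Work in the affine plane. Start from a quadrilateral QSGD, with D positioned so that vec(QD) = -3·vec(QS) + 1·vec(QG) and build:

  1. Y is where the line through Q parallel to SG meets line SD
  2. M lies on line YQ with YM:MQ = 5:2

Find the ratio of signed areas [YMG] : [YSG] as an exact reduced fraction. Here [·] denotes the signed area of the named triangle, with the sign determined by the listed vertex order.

Choose coordinates Q = (0, 0), S = (1, 0), G = (0, 1), D = (-3, 1).
1. Y is where the line through Q parallel to SG meets line SD ⇒ Y = (-1/3, 1/3)
2. M lies on line YQ with YM:MQ = 5:2 ⇒ M = (-2/21, 2/21)
2·[YMG] = 5/21, 2·[YSG] = 1
[YMG]:[YSG] = 5/21:1 = 5/21

[YMG]:[YSG] = 5/21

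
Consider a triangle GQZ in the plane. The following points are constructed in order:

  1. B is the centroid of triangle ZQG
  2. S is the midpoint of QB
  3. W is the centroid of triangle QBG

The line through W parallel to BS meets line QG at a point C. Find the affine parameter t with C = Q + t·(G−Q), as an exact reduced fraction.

t = 1/3

Set G = (0, 0), Q = (1, 0), Z = (0, 1); any affine frame gives the same invariant.
1. B is the centroid of triangle ZQG ⇒ B = (1/3, 1/3)
2. S is the midpoint of QB ⇒ S = (2/3, 1/6)
3. W is the centroid of triangle QBG ⇒ W = (4/9, 1/9)
through W parallel to BS: direction (1/3, -1/6); meets QG at C = (2/3, 0)
C = Q + t·(G−Q) with t = 1/3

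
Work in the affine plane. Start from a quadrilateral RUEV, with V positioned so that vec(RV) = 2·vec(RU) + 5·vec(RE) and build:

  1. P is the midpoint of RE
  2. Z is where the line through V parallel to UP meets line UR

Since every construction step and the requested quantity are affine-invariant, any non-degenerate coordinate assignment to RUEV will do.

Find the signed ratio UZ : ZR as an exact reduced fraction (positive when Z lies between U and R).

Set R = (0, 0), U = (1, 0), E = (0, 1), V = (2, 5); any affine frame gives the same invariant.
1. P is the midpoint of RE ⇒ P = (0, 1/2)
2. Z is where the line through V parallel to UP meets line UR ⇒ Z = (12, 0)
Z = U + t·(R−U) with t = -11, so UZ:ZR = t:(1−t) = -11:12

UZ:ZR = -11/12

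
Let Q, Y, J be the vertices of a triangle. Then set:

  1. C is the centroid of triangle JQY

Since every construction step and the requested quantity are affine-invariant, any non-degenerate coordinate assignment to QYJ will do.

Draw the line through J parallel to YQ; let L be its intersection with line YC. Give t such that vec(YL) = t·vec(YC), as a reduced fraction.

Work in coordinates with Q = (0, 0), Y = (1, 0), J = (0, 1).
1. C is the centroid of triangle JQY ⇒ C = (1/3, 1/3)
through J parallel to YQ: direction (-1, 0); meets YC at L = (-1, 1)
L = Y + t·(C−Y) with t = 3

t = 3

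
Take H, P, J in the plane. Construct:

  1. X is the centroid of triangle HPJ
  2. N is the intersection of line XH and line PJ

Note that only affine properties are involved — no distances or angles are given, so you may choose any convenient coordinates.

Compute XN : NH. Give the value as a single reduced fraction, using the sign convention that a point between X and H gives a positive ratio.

Assign H = (0, 0), P = (1, 0), J = (0, 1) — the answer is frame-independent, so this choice is without loss of generality.
1. X is the centroid of triangle HPJ ⇒ X = (1/3, 1/3)
2. N is the intersection of line XH and line PJ ⇒ N = (1/2, 1/2)
N = X + t·(H−X) with t = -1/2, so XN:NH = t:(1−t) = -1/2:3/2

XN:NH = -1/3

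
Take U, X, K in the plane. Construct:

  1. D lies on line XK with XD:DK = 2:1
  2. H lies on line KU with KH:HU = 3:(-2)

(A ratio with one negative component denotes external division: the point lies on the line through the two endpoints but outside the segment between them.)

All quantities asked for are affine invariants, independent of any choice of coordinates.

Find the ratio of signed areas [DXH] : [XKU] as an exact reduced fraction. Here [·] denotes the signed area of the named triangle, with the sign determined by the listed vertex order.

Choose coordinates U = (0, 0), X = (1, 0), K = (0, 1).
1. D lies on line XK with XD:DK = 2:1 ⇒ D = (1/3, 2/3)
2. H lies on line KU with KH:HU = 3:(-2) ⇒ H = (0, -2)
2·[DXH] = -2, 2·[XKU] = 1
[DXH]:[XKU] = -2:1 = -2

[DXH]:[XKU] = -2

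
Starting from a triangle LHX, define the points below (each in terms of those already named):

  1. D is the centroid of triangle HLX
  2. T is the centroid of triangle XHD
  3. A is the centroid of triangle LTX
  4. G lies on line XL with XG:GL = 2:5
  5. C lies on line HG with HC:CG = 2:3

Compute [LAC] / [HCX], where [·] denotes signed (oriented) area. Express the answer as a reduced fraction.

Work in coordinates with L = (0, 0), H = (1, 0), X = (0, 1).
1. D is the centroid of triangle HLX ⇒ D = (1/3, 1/3)
2. T is the centroid of triangle XHD ⇒ T = (4/9, 4/9)
3. A is the centroid of triangle LTX ⇒ A = (4/27, 13/27)
4. G lies on line XL with XG:GL = 2:5 ⇒ G = (0, 5/7)
5. C lies on line HG with HC:CG = 2:3 ⇒ C = (3/5, 2/7)
2·[LAC] = -233/945, 2·[HCX] = -4/35
[LAC]:[HCX] = -233/945:-4/35 = 233/108

[LAC]:[HCX] = 233/108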